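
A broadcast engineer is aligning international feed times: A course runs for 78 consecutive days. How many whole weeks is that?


Total days: 78
Days per week: 7
Division: 78 / 7 = 11 remainder 1
Complete weeks: 11
Remaining days: 1

11


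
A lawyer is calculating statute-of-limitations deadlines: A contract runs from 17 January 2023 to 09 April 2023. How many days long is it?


Start date: 2023-01-17
End date: 2023-04-09
Jan 2023: +15 days
Feb 2023: +28 days
Mar 2023: +31 days
Apr 2023: +8 days
Total: 82 days

82


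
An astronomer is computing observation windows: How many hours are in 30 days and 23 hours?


Days: 30
Extra hours: 23
Hours per day: 24
Days to hours: 30 x 24 = 720
Total: 720 + 23 = 743

743


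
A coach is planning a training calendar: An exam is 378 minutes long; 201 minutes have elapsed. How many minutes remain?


Total budget: 378 minutes
Time used: 201 minutes
Remaining: 378 - 201 = 177 minutes
Percent used: 53.2%
Percent remaining: 46.8%

177


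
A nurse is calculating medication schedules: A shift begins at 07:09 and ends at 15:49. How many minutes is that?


Start time: 07:09 = 429 minutes from midnight
End time: 15:49 = 949 minutes from midnight
Difference: 949 - 429 = 520 minutes
That is 8 hours and 40 minutes

520


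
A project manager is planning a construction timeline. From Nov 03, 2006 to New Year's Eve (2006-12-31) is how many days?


Start: November 03, 2006
End: December 31, 2006
Days left in November: 27
December: 31
Sum of remaining months: 31
Total: 27 + 31 = 58

58


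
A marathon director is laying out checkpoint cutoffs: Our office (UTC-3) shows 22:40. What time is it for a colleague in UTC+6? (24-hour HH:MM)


Local time: 22:40 at UTC-3 (offset -3h)
Target zone: UTC+6 (offset 6h)
Difference: 6 - (-3) = 9 hours
Calculation: 22 + (9) = 31
Wraparound: (31) mod 24 = 7
Result: 07:40

07:40


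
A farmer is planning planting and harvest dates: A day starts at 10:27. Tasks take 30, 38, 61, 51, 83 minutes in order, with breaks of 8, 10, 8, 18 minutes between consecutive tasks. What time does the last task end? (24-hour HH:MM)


Start: 10:27 = 627 min from midnight
  after task 1 (30 min): 10:57
  after break (8 min): 11:05
  after task 2 (38 min): 11:43
  after break (10 min): 11:53
  after task 3 (61 min): 12:54
  after break (8 min): 13:02
  after task 4 (51 min): 13:53
  after break (18 min): 14:11
  after task 5 (83 min): 15:34
Total elapsed: 307 minutes
End time: 15:34

15:34


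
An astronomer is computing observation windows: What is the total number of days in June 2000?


Month: June
Year: 2000
June is a 30-day month
Total: 30 days

30


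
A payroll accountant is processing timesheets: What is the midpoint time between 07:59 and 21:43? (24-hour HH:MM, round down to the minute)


Start time: 07:59 = 479 minutes from midnight
End time: 21:43 = 1303 minutes from midnight
Sum: 479 + 1303 = 1782
Midpoint: 1782 / 2 = 891 minutes
Convert: 891 / 60 = 14 hours, 51 minutes
Result: 14:51

14:51


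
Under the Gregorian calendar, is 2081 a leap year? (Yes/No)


Year: 2081
Divisible by 4? 2081 / 4 = 520.25 -> No
Not divisible by 4, so NOT a leap year

No


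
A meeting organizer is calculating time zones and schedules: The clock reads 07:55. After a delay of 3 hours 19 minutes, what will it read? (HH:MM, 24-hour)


Start time: 07:55
Adding: 3 hours 19 minutes
Minutes: 55 + 19 = 74
Minute overflow: 74 >= 60, so carry 1 hour, minutes = 14
Hours: 7 + 3 + 1 = 11
Result: 11:14

11:14


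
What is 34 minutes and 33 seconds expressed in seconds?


Minutes: 34
Extra seconds: 33
Seconds per minute: 60
Minutes to seconds: 34 x 60 = 2040
Total: 2040 + 33 = 2073

2073


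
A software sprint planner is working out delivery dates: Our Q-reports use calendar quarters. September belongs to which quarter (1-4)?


Month: September (month 9)
Q1: January-March (months 1-3)
Q2: April-June (months 4-6)
Q3: July-September (months 7-9)
Q4: October-December (months 10-12)
Month 9 falls in Q3

3


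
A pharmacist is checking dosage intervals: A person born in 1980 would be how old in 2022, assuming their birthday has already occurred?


Birth year: 1980
Current year: 2022
Age = current year - birth year
Age = 2022 - 1980 = 42

42


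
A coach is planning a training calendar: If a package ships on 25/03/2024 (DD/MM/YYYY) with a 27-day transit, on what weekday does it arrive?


Start: 2024-03-25 (Monday)
Step 1 - find target date: add 27 days
  2024-03-25 + 27 days = 2024-04-21
Step 2 - day of week:
  27 mod 7 = 6
  Monday + 6 days -> Sunday
Result: Sunday (2024-04-21)

Sunday


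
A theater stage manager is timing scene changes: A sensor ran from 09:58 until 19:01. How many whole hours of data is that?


Start: 09:58
End: 19:01
Hour difference: 19 - 9 = 10 hours
Minute difference: 1 - 58 = -57 minutes
Total minutes: 543
Complete hours: 543 / 60 = 9 (remainder 3)

9


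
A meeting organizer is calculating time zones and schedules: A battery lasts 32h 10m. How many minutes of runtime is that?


Hours: 32
Extra minutes: 10
Minutes per hour: 60
Hours to minutes: 32 x 60 = 1920
Total: 1920 + 10 = 1930

1930


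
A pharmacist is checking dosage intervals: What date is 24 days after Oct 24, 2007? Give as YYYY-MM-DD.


Start: 2007-10-24
Adding 24 days
Days remaining in October: 7
After October: 17 days still to add
November 2007 has 30 days, need 17
Result: 2007-11-17

2007-11-17


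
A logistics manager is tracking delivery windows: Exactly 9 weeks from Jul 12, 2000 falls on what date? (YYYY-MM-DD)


Start: 2000-07-12
Weeks to add: 9
Convert to days: 9 x 7 = 63 days
Add 63 days to 2000-07-12
Result: 2000-09-13

2000-09-13


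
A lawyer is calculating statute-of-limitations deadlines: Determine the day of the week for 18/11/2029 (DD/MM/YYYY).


Date: 2029-11-18
January 1, 2029 is a Monday
Day of year: 322
Offset from Jan 1: 321 days
321 mod 7 = 6
Result: Sunday

Sunday


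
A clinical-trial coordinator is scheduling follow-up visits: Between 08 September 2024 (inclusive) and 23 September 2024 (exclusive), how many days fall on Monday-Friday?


Start: 2024-09-08 (Sunday)
End (exclusive): 2024-09-23 (Monday)
Total calendar days: 15
Full weeks: 15 // 7 = 2 -> 10 weekdays
Remaining 1 days starting on Sunday:
  Sun(-) -> 0 weekdays
Total business days: 10 + 0 = 10

10


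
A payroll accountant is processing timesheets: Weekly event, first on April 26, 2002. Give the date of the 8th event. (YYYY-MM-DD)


First occurrence: 2002-04-26 (occurrence 1)
Each occurrence is 7 days after the previous.
Occurrence 8 is 7 weeks after the first.
7 weeks = 49 days
2002-04-26 + 49 days = 2002-06-14

2002-06-14


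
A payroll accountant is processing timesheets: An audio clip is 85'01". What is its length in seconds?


Minutes: 85
Seconds: 1
Convert minutes to seconds: 85 x 60 = 5100
Add remaining seconds: 5100 + 1 = 5101

5101


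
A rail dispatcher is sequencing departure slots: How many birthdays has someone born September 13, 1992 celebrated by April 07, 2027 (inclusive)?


Birth: 1992-09-13
Reference: 2027-04-07
Year difference: 2027 - 1992 = 35
Has birthday (09-13) occurred by 04-07? No
Birthday not yet reached this year -> subtract 1
Age in full years: 34

34


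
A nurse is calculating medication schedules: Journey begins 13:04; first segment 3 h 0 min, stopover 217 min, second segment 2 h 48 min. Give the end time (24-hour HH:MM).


Depart: 13:04
Leg 1: +180 min -> 16:04
Layover: +217 min -> 19:41
Leg 2: +168 min -> 22:29
Total travel: 565 minutes = 9h 25m
Arrival: 22:29

22:29


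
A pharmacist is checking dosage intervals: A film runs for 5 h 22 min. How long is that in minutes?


Hours: 5
Minutes: 22
Convert hours to minutes: 5 x 60 = 300
Add remaining minutes: 300 + 22 = 322

322


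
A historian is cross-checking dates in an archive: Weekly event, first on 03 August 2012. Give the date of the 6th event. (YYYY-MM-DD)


First occurrence: 2012-08-03 (occurrence 1)
Each occurrence is 7 days after the previous.
Occurrence 6 is 5 weeks after the first.
5 weeks = 35 days
2012-08-03 + 35 days = 2012-09-07

2012-09-07


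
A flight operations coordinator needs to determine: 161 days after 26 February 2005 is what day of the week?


Start: 2005-02-26 (Saturday)
Step 1 - find target date: add 161 days
  2005-02-26 + 161 days = 2005-08-06
Step 2 - day of week:
  161 mod 7 = 0
  Saturday + 0 days -> Saturday
Result: Saturday (2005-08-06)

Saturday


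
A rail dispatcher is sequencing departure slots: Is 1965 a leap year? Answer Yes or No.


Year: 1965
Divisible by 4? 1965 / 4 = 491.25 -> No
Not divisible by 4, so NOT a leap year

No


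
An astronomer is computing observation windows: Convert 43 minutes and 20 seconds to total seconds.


Minutes: 43
Extra seconds: 20
Seconds per minute: 60
Minutes to seconds: 43 x 60 = 2580
Total: 2580 + 20 = 2600

2600


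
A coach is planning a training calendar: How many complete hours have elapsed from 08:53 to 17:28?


Start: 08:53
End: 17:28
Hour difference: 17 - 8 = 9 hours
Minute difference: 28 - 53 = -25 minutes
Total minutes: 515
Complete hours: 515 / 60 = 8 (remainder 35)

8


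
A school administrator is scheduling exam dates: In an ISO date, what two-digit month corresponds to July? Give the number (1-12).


Calendar month order:
6. June
7. July <--
8. August
July is month number 7

7


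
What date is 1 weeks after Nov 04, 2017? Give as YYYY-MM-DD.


Start: 2017-11-04
Weeks to add: 1
Convert to days: 1 x 7 = 7 days
Add 7 days to 2017-11-04
Result: 2017-11-11

2017-11-11


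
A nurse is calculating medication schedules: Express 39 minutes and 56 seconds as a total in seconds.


Minutes: 39
Seconds: 56
Convert minutes to seconds: 39 x 60 = 2340
Add remaining seconds: 2340 + 56 = 2396

2396


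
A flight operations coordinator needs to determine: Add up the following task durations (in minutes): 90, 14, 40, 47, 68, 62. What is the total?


Durations: 90, 14, 40, 47, 68, 62
Running sum: 90
+ 14 = 104
+ 40 = 144
+ 47 = 191
+ 68 = 259
+ 62 = 321
Total duration: 321 minutes
That is 5 hours and 21 minutes

321


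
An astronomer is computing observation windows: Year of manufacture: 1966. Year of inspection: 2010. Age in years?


Birth year: 1966
Current year: 2010
Age = current year - birth year
Age = 2010 - 1966 = 44

44


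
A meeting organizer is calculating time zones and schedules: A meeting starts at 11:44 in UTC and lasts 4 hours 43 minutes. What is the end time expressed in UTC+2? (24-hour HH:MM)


Start: 11:44 in UTC
Step 1 - add duration:
  minutes: 44 + 43 = 87 (carry 1h)
  hours: 11 + 4 + 1 = 16
  end in UTC: 16:27
Step 2 - convert UTC -> UTC+2:
  offset difference: 2 - (0) = 2 hours
  16 + (2) = 18 -> mod 24 = 18
Result: 18:27 in UTC+2

18:27


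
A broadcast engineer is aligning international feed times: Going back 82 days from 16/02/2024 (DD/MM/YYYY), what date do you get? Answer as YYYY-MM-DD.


Start: 2024-02-16
Subtracting 82 days
Days already passed in February: 16
After going back through February: 66 more days to subtract
January 2024: 31 days, 35 remaining
December 2023: 31 days, 4 remaining
November 2023 has 30 days, need 4
Result: 2023-11-26

2023-11-26


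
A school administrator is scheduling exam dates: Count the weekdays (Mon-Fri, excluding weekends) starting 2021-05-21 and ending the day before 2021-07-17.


Start: 2021-05-21 (Friday)
End (exclusive): 2021-07-17 (Saturday)
Total calendar days: 57
Full weeks: 57 // 7 = 8 -> 40 weekdays
Remaining 1 days starting on Friday:
  Fri(w) -> 1 weekdays
Total business days: 40 + 1 = 41

41


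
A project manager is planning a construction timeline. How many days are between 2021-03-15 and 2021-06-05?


Start date: 2021-03-15
End date: 2021-06-05
Mar 2021: +17 days
Apr 2021: +30 days
May 2021: +31 days
Jun 2021: +4 days
Total: 82 days

82


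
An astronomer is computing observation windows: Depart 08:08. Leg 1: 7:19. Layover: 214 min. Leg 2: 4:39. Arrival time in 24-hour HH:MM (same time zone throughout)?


Depart: 08:08
Leg 1: +439 min -> 15:27
Layover: +214 min -> 19:01
Leg 2: +279 min -> 23:40
Total travel: 932 minutes = 15h 32m
Arrival: 23:40

23:40


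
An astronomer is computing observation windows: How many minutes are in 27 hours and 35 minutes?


Hours: 27
Minutes: 35
Convert hours to minutes: 27 x 60 = 1620
Add remaining minutes: 1620 + 35 = 1655

1655


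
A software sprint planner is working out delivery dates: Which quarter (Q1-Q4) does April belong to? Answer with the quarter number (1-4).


Month: April (month 4)
Q1: January-March (months 1-3)
Q2: April-June (months 4-6)
Q3: July-September (months 7-9)
Q4: October-December (months 10-12)
Month 4 falls in Q2

2


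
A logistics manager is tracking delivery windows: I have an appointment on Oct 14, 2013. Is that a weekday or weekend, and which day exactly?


Date: 2013-10-14
January 1, 2013 is a Tuesday
Day of year: 287
Offset from Jan 1: 286 days
286 mod 7 = 6
Result: Monday

Monday


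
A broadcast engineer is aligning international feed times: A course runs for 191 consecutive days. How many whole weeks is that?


Total days: 191
Days per week: 7
Division: 191 / 7 = 27 remainder 2
Complete weeks: 27
Remaining days: 2

27


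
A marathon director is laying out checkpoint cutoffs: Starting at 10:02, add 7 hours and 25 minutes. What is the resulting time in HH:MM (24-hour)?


Start time: 10:02
Adding: 7 hours 25 minutes
Minutes: 2 + 25 = 27
Hours: 10 + 7 + 0 = 17
Result: 17:27

17:27


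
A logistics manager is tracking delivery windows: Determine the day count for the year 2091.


Year: 2091
Check leap year rules:
Divisible by 4? No
2091 is not a leap year
Days: 365

365


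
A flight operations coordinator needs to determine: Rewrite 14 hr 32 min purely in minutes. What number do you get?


Hours: 14
Extra minutes: 32
Minutes per hour: 60
Hours to minutes: 14 x 60 = 840
Total: 840 + 32 = 872

872


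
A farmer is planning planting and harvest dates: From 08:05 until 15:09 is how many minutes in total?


Start time: 08:05 = 485 minutes from midnight
End time: 15:09 = 909 minutes from midnight
Difference: 909 - 485 = 424 minutes
That is 7 hours and 4 minutes

424


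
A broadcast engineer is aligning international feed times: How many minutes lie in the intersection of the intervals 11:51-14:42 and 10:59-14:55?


Interval A: [711, 882] minutes from midnight
Interval B: [659, 895] minutes from midnight
Overlap start = max(711, 659) = 711
Overlap end = min(882, 895) = 882
Overlap = 882 - 711 = 171 minutes

171


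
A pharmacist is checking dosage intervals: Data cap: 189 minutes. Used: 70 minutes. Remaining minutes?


Total budget: 189 minutes
Time used: 70 minutes
Remaining: 189 - 70 = 119 minutes
Percent used: 37.0%
Percent remaining: 63.0%

119


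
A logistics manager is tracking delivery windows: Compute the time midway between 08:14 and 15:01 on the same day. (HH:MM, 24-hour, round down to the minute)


Start time: 08:14 = 494 minutes from midnight
End time: 15:01 = 901 minutes from midnight
Sum: 494 + 901 = 1395
Midpoint: 1395 / 2 = 697 minutes
Convert: 697 / 60 = 11 hours, 37 minutes
Result: 11:37

11:37


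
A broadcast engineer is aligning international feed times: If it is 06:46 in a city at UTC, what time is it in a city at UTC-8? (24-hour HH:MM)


Local time: 06:46 at UTC (offset 0h)
Target zone: UTC-8 (offset -8h)
Difference: -8 - (0) = -8 hours
Calculation: 6 + (-8) = -2
Wraparound: (-2) mod 24 = 22
Result: 22:46

22:46


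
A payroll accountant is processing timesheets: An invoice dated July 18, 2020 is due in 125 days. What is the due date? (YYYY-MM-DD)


Start: 2020-07-18
Adding 125 days
Days remaining in July: 13
After July: 112 days still to add
August 2020: 31 days, 81 remaining
September 2020: 30 days, 51 remaining
October 2020: 31 days, 20 remaining
November 2020 has 30 days, need 20
Result: 2020-11-20

2020-11-20


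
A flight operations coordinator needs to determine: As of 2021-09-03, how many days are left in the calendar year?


Start: September 03, 2021
End: December 31, 2021
Days left in September: 27
October: 31
November: 30
December: 31
Sum of remaining months: 92
Total: 27 + 92 = 119

119


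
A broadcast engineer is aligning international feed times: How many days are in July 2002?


Month: July
Year: 2002
July is a 31-day month
Total: 31 days

31


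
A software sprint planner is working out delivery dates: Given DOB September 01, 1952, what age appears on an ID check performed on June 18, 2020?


Birth: 1952-09-01
Reference: 2020-06-18
Year difference: 2020 - 1952 = 68
Has birthday (09-01) occurred by 06-18? No
Birthday not yet reached this year -> subtract 1
Age in full years: 67

67


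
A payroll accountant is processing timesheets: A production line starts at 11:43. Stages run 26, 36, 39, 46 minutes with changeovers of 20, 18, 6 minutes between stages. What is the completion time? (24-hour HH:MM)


Start: 11:43 = 703 min from midnight
  after task 1 (26 min): 12:09
  after break (20 min): 12:29
  after task 2 (36 min): 13:05
  after break (18 min): 13:23
  after task 3 (39 min): 14:02
  after break (6 min): 14:08
  after task 4 (46 min): 14:54
Total elapsed: 191 minutes
End time: 14:54

14:54


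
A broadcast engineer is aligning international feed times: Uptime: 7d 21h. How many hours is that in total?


Days: 7
Extra hours: 21
Hours per day: 24
Days to hours: 7 x 24 = 168
Total: 168 + 21 = 189

189


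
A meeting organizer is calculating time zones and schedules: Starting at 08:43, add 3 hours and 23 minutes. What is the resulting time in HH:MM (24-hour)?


Start time: 08:43
Adding: 3 hours 23 minutes
Minutes: 43 + 23 = 66
Minute overflow: 66 >= 60, so carry 1 hour, minutes = 6
Hours: 8 + 3 + 1 = 12
Result: 12:06

12:06


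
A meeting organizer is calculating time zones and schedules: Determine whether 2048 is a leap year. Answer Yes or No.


Year: 2048
Divisible by 4? 2048 / 4 = 512.0 -> Yes
Divisible by 100? 2048 / 100 = 20.48 -> No
Divisible by 4 but not 100, so it IS a leap year

Yes


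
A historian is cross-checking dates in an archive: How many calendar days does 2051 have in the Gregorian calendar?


Year: 2051
Check leap year rules:
Divisible by 4? No
2051 is not a leap year
Days: 365

365


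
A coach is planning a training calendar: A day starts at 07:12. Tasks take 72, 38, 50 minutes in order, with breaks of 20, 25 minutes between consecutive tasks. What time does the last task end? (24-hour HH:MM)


Start: 07:12 = 432 min from midnight
  after task 1 (72 min): 08:24
  after break (20 min): 08:44
  after task 2 (38 min): 09:22
  after break (25 min): 09:47
  after task 3 (50 min): 10:37
Total elapsed: 205 minutes
End time: 10:37

10:37


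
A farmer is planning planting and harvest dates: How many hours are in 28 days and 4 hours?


Days: 28
Extra hours: 4
Hours per day: 24
Days to hours: 28 x 24 = 672
Total: 672 + 4 = 676

676


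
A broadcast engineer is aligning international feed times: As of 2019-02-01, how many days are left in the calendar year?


Start: February 01, 2019
End: December 31, 2019
Days left in February: 27
March: 31
April: 30
May: 31
June: 30
... plus remaining months
Sum of remaining months: 306
Total: 27 + 306 = 333

333


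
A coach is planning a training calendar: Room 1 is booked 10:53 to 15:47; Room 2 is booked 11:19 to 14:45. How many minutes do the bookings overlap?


Interval A: [653, 947] minutes from midnight
Interval B: [679, 885] minutes from midnight
Overlap start = max(653, 679) = 679
Overlap end = min(947, 885) = 885
Overlap = 885 - 679 = 206 minutes

206


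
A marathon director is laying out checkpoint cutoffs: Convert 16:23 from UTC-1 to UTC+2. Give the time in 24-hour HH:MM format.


Local time: 16:23 at UTC-1 (offset -1h)
Target zone: UTC+2 (offset 2h)
Difference: 2 - (-1) = 3 hours
Calculation: 16 + (3) = 19
Result: 19:23

19:23


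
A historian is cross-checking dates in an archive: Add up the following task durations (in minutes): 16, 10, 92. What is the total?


Durations: 16, 10, 92
Running sum: 16
+ 10 = 26
+ 92 = 118
Total duration: 118 minutes
That is 1 hours and 58 minutes

118


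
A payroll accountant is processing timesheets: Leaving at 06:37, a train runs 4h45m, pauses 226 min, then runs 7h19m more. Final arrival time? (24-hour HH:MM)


Depart: 06:37
Leg 1: +285 min -> 11:22
Layover: +226 min -> 15:08
Leg 2: +439 min -> 22:27
Total travel: 950 minutes = 15h 50m
Arrival: 22:27

22:27


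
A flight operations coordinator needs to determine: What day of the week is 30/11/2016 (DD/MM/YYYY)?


Date: 2016-11-30
January 1, 2016 is a Friday
Day of year: 335
Offset from Jan 1: 334 days
334 mod 7 = 5
Result: Wednesday

Wednesday


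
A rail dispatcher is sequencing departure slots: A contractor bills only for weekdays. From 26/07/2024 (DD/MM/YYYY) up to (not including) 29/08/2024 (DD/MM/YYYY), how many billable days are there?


Start: 2024-07-26 (Friday)
End (exclusive): 2024-08-29 (Thursday)
Total calendar days: 34
Full weeks: 34 // 7 = 4 -> 20 weekdays
Remaining 6 days starting on Friday:
  Fri(w), Sat(-), Sun(-), Mon(w), Tue(w), Wed(w) -> 4 weekdays
Total business days: 20 + 4 = 24

24


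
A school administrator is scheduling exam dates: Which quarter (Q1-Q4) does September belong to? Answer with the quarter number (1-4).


Month: September (month 9)
Q1: January-March (months 1-3)
Q2: April-June (months 4-6)
Q3: July-September (months 7-9)
Q4: October-December (months 10-12)
Month 9 falls in Q3

3


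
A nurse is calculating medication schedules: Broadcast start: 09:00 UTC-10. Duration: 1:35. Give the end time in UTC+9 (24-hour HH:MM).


Start: 09:00 in UTC-10
Step 1 - add duration:
  minutes: 0 + 35 = 35
  hours: 9 + 1 + 0 = 10
  end in UTC-10: 10:35
Step 2 - convert UTC-10 -> UTC+9:
  offset difference: 9 - (-10) = 19 hours
  10 + (19) = 29 -> mod 24 = 5
Result: 05:35 in UTC+9

05:35


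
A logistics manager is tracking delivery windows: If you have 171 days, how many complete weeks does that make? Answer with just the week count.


Total days: 171
Days per week: 7
Division: 171 / 7 = 24 remainder 3
Complete weeks: 24
Remaining days: 3

24


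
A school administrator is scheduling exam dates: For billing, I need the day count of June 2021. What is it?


Month: June
Year: 2021
June is a 30-day month
Total: 30 days

30


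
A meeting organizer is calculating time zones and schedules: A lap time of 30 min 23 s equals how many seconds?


Minutes: 30
Seconds: 23
Convert minutes to seconds: 30 x 60 = 1800
Add remaining seconds: 1800 + 23 = 1823

1823


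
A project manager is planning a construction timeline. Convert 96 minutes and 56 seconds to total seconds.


Minutes: 96
Extra seconds: 56
Seconds per minute: 60
Minutes to seconds: 96 x 60 = 5760
Total: 5760 + 56 = 5816

5816


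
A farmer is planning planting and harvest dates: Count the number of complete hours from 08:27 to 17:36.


Start: 08:27
End: 17:36
Hour difference: 17 - 8 = 9 hours
Minute difference: 36 - 27 = 9 minutes
Total minutes: 549
Complete hours: 549 / 60 = 9 (remainder 9)

9


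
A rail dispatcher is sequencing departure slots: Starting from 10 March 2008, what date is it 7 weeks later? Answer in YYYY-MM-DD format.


Start: 2008-03-10
Weeks to add: 7
Convert to days: 7 x 7 = 49 days
Add 49 days to 2008-03-10
Result: 2008-04-28

2008-04-28


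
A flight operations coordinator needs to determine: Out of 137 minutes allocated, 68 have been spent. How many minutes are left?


Total budget: 137 minutes
Time used: 68 minutes
Remaining: 137 - 68 = 69 minutes
Percent used: 49.6%
Percent remaining: 50.4%

69


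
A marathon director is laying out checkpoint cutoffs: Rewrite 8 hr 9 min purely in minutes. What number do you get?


Hours: 8
Extra minutes: 9
Minutes per hour: 60
Hours to minutes: 8 x 60 = 480
Total: 480 + 9 = 489

489


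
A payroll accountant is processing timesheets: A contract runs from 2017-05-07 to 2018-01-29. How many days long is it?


Start date: 2017-05-07
End date: 2018-01-29
May 2017: +25 days
Jun 2017: +30 days
Jul 2017: +31 days
... (6 more months)
Total: 267 days

267


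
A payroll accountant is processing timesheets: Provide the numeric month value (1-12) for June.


Calendar month order:
5. May
6. June <--
7. July
June is month number 6

6


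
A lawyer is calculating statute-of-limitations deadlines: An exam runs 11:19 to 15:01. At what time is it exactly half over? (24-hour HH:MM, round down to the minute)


Start time: 11:19 = 679 minutes from midnight
End time: 15:01 = 901 minutes from midnight
Sum: 679 + 901 = 1580
Midpoint: 1580 / 2 = 790 minutes
Convert: 790 / 60 = 13 hours, 10 minutes
Result: 13:10

13:10


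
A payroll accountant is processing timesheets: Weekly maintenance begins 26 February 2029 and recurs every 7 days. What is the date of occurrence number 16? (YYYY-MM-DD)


First occurrence: 2029-02-26 (occurrence 1)
Each occurrence is 7 days after the previous.
Occurrence 16 is 15 weeks after the first.
15 weeks = 105 days
2029-02-26 + 105 days = 2029-06-11

2029-06-11


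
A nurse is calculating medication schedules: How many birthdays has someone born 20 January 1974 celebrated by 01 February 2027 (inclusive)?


Birth: 1974-01-20
Reference: 2027-02-01
Year difference: 2027 - 1974 = 53
Has birthday (01-20) occurred by 02-01? Yes
Age in full years: 53

53


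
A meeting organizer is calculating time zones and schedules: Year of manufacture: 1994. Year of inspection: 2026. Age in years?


Birth year: 1994
Current year: 2026
Age = current year - birth year
Age = 2026 - 1994 = 32

32


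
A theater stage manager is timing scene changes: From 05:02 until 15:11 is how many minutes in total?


Start time: 05:02 = 302 minutes from midnight
End time: 15:11 = 911 minutes from midnight
Difference: 911 - 302 = 609 minutes
That is 10 hours and 9 minutes

609


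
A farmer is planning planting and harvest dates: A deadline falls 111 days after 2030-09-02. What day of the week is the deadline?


Start: 2030-09-02 (Monday)
Step 1 - find target date: add 111 days
  2030-09-02 + 111 days = 2030-12-22
Step 2 - day of week:
  111 mod 7 = 6
  Monday + 6 days -> Sunday
Result: Sunday (2030-12-22)

Sunday


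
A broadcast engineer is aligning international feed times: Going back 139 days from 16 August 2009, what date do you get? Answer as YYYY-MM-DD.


Start: 2009-08-16
Subtracting 139 days
Days already passed in August: 16
After going back through August: 123 more days to subtract
July 2009: 31 days, 92 remaining
June 2009: 30 days, 62 remaining
May 2009: 31 days, 31 remaining
April 2009: 30 days, 1 remaining
Result: 2009-03-30

2009-03-30


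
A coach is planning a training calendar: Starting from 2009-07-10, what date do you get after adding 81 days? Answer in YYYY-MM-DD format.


Start: 2009-07-10
Adding 81 days
Days remaining in July: 21
After July: 60 days still to add
August 2009: 31 days, 29 remaining
September 2009 has 30 days, need 29
Result: 2009-09-29

2009-09-29


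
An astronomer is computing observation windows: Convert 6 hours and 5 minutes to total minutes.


Hours: 6
Minutes: 5
Convert hours to minutes: 6 x 60 = 360
Add remaining minutes: 360 + 5 = 365

365


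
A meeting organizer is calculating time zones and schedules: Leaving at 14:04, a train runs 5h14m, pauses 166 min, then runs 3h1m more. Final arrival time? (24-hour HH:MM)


Depart: 14:04
Leg 1: +314 min -> 19:18
Layover: +166 min -> 22:04
Leg 2: +181 min -> 01:05
Total travel: 661 minutes = 11h 1m
Arrival: 01:05

01:05


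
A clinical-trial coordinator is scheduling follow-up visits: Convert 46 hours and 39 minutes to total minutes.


Hours: 46
Extra minutes: 39
Minutes per hour: 60
Hours to minutes: 46 x 60 = 2760
Total: 2760 + 39 = 2799

2799


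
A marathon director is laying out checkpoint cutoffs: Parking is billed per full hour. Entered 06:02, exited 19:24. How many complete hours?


Start: 06:02
End: 19:24
Hour difference: 19 - 6 = 13 hours
Minute difference: 24 - 2 = 22 minutes
Total minutes: 802
Complete hours: 802 / 60 = 13 (remainder 22)

13


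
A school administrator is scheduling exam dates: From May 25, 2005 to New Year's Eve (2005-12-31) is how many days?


Start: May 25, 2005
End: December 31, 2005
Days left in May: 6
June: 30
July: 31
August: 31
September: 30
... plus remaining months
Sum of remaining months: 214
Total: 6 + 214 = 220

220


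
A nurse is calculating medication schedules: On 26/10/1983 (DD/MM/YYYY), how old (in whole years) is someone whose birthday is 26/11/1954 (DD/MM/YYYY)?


Birth: 1954-11-26
Reference: 1983-10-26
Year difference: 1983 - 1954 = 29
Has birthday (11-26) occurred by 10-26? No
Birthday not yet reached this year -> subtract 1
Age in full years: 28

28


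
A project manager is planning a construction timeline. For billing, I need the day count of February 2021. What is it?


Month: February
Year: 2021
2021 is not a leap year
February has 28 days
Total: 28 days

28


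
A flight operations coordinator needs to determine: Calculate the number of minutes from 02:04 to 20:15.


Start time: 02:04 = 124 minutes from midnight
End time: 20:15 = 1215 minutes from midnight
Difference: 1215 - 124 = 1091 minutes
That is 18 hours and 11 minutes

1091


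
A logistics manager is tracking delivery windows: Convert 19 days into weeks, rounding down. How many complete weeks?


Total days: 19
Days per week: 7
Division: 19 / 7 = 2 remainder 5
Complete weeks: 2
Remaining days: 5

2


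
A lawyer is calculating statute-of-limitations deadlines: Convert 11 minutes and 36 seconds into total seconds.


Minutes: 11
Seconds: 36
Convert minutes to seconds: 11 x 60 = 660
Add remaining seconds: 660 + 36 = 696

696


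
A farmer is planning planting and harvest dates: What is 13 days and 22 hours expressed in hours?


Days: 13
Extra hours: 22
Hours per day: 24
Days to hours: 13 x 24 = 312
Total: 312 + 22 = 334

334


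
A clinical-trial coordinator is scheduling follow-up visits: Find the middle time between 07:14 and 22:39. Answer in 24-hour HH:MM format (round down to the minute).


Start time: 07:14 = 434 minutes from midnight
End time: 22:39 = 1359 minutes from midnight
Sum: 434 + 1359 = 1793
Midpoint: 1793 / 2 = 896 minutes
Convert: 896 / 60 = 14 hours, 56 minutes
Result: 14:56

14:56


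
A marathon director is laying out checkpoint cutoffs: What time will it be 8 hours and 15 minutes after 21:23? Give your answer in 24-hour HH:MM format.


Start time: 21:23
Adding: 8 hours 15 minutes
Minutes: 23 + 15 = 38
Hours: 21 + 8 + 0 = 29
Hour wraparound: 29 mod 24 = 5
Result: 05:38

05:38


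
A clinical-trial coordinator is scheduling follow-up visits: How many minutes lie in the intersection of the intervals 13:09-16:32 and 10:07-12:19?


Interval A: [789, 992] minutes from midnight
Interval B: [607, 739] minutes from midnight
Overlap start = max(789, 607) = 789
Overlap end = min(992, 739) = 739
End <= start, so the intervals do not overlap: 0 minutes

0


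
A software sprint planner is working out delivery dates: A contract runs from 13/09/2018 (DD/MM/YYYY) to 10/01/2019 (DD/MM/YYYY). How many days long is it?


Start date: 2018-09-13
End date: 2019-01-10
Sep 2018: +18 days
Oct 2018: +31 days
Nov 2018: +30 days
Dec 2018: +31 days
Jan 2019: +9 days
Total: 119 days

119


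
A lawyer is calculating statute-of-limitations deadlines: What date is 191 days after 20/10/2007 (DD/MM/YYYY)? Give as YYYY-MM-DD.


Start: 2007-10-20
Adding 191 days
Days remaining in October: 11
After October: 180 days still to add
November 2007: 30 days, 150 remaining
December 2007: 31 days, 119 remaining
January 2008: 31 days, 88 remaining
February 2008: 29 days, 59 remaining
Result: 2008-04-28

2008-04-28


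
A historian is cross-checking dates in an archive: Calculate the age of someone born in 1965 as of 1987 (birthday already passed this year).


Birth year: 1965
Current year: 1987
Age = current year - birth year
Age = 1987 - 1965 = 22

22


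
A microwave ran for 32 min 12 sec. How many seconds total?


Minutes: 32
Extra seconds: 12
Seconds per minute: 60
Minutes to seconds: 32 x 60 = 1920
Total: 1920 + 12 = 1932

1932


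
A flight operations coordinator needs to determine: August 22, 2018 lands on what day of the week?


Date: 2018-08-22
January 1, 2018 is a Monday
Day of year: 234
Offset from Jan 1: 233 days
233 mod 7 = 2
Result: Wednesday

Wednesday


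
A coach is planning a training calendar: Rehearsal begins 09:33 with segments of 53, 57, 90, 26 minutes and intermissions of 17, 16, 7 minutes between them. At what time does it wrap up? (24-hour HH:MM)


Start: 09:33 = 573 min from midnight
  after task 1 (53 min): 10:26
  after break (17 min): 10:43
  after task 2 (57 min): 11:40
  after break (16 min): 11:56
  after task 3 (90 min): 13:26
  after break (7 min): 13:33
  after task 4 (26 min): 13:59
Total elapsed: 266 minutes
End time: 13:59

13:59


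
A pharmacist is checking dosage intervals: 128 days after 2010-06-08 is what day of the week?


Start: 2010-06-08 (Tuesday)
Step 1 - find target date: add 128 days
  2010-06-08 + 128 days = 2010-10-14
Step 2 - day of week:
  128 mod 7 = 2
  Tuesday + 2 days -> Thursday
Result: Thursday (2010-10-14)

Thursday


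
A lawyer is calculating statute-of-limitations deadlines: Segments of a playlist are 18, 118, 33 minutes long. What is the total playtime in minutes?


Durations: 18, 118, 33
Running sum: 18
+ 118 = 136
+ 33 = 169
Total duration: 169 minutes
That is 2 hours and 49 minutes

169


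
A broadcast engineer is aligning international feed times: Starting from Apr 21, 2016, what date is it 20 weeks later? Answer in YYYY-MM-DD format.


Start: 2016-04-21
Weeks to add: 20
Convert to days: 20 x 7 = 140 days
Add 140 days to 2016-04-21
Result: 2016-09-08

2016-09-08


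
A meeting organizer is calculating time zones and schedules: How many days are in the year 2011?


Year: 2011
Check leap year rules:
Divisible by 4? No
2011 is not a leap year
Days: 365

365


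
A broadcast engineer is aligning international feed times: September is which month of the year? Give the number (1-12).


Calendar month order:
8. August
9. September <--
10. October
September is month number 9

9


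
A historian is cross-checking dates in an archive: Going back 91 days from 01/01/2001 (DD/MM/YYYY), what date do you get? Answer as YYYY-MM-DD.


Start: 2001-01-01
Subtracting 91 days
Days already passed in January: 1
After going back through January: 90 more days to subtract
December 2000: 31 days, 59 remaining
November 2000: 30 days, 29 remaining
October 2000 has 31 days, need 29
Result: 2000-10-02

2000-10-02


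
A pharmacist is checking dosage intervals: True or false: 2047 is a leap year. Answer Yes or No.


Year: 2047
Divisible by 4? 2047 / 4 = 511.75 -> No
Not divisible by 4, so NOT a leap year

No


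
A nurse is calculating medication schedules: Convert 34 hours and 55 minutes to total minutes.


Hours: 34
Minutes: 55
Convert hours to minutes: 34 x 60 = 2040
Add remaining minutes: 2040 + 55 = 2095

2095


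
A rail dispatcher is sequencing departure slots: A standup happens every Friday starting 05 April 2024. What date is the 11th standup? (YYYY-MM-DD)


First occurrence: 2024-04-05 (occurrence 1)
Each occurrence is 7 days after the previous.
Occurrence 11 is 10 weeks after the first.
10 weeks = 70 days
2024-04-05 + 70 days = 2024-06-14

2024-06-14


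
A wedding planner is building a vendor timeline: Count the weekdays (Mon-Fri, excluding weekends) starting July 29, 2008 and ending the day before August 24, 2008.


Start: 2008-07-29 (Tuesday)
End (exclusive): 2008-08-24 (Sunday)
Total calendar days: 26
Full weeks: 26 // 7 = 3 -> 15 weekdays
Remaining 5 days starting on Tuesday:
  Tue(w), Wed(w), Thu(w), Fri(w), Sat(-) -> 4 weekdays
Total business days: 15 + 4 = 19

19


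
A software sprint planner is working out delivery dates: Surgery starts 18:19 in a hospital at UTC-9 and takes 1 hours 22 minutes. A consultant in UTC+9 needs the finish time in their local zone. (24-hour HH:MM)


Start: 18:19 in UTC-9
Step 1 - add duration:
  minutes: 19 + 22 = 41
  hours: 18 + 1 + 0 = 19
  end in UTC-9: 19:41
Step 2 - convert UTC-9 -> UTC+9:
  offset difference: 9 - (-9) = 18 hours
  19 + (18) = 37 -> mod 24 = 13
Result: 13:41 in UTC+9

13:41


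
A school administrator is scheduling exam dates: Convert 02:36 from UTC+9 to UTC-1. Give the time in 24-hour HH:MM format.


Local time: 02:36 at UTC+9 (offset 9h)
Target zone: UTC-1 (offset -1h)
Difference: -1 - (9) = -10 hours
Calculation: 2 + (-10) = -8
Wraparound: (-8) mod 24 = 16
Result: 16:36

16:36


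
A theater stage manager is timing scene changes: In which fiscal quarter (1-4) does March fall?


Month: March (month 3)
Q1: January-March (months 1-3)
Q2: April-June (months 4-6)
Q3: July-September (months 7-9)
Q4: October-December (months 10-12)
Month 3 falls in Q1

1


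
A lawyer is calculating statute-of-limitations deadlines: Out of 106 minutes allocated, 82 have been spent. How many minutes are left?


Total budget: 106 minutes
Time used: 82 minutes
Remaining: 106 - 82 = 24 minutes
Percent used: 77.4%
Percent remaining: 22.6%

24


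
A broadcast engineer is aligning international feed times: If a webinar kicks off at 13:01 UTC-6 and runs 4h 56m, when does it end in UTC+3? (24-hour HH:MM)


Start: 13:01 in UTC-6
Step 1 - add duration:
  minutes: 1 + 56 = 57
  hours: 13 + 4 + 0 = 17
  end in UTC-6: 17:57
Step 2 - convert UTC-6 -> UTC+3:
  offset difference: 3 - (-6) = 9 hours
  17 + (9) = 26 -> mod 24 = 2
Result: 02:57 in UTC+3

02:57


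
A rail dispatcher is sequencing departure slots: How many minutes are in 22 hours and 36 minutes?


Hours: 22
Minutes: 36
Convert hours to minutes: 22 x 60 = 1320
Add remaining minutes: 1320 + 36 = 1356

1356


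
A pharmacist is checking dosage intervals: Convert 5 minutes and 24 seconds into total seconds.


Minutes: 5
Seconds: 24
Convert minutes to seconds: 5 x 60 = 300
Add remaining seconds: 300 + 24 = 324

324


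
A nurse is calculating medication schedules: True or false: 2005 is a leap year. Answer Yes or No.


Year: 2005
Divisible by 4? 2005 / 4 = 501.25 -> No
Not divisible by 4, so NOT a leap year

No


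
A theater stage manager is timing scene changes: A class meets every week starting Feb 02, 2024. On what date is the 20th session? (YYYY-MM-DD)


First occurrence: 2024-02-02 (occurrence 1)
Each occurrence is 7 days after the previous.
Occurrence 20 is 19 weeks after the first.
19 weeks = 133 days
2024-02-02 + 133 days = 2024-06-14

2024-06-14


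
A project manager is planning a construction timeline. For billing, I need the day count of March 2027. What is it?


Month: March
Year: 2027
March is a 31-day month
Total: 31 days

31


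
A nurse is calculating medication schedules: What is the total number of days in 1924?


Year: 1924
Check leap year rules:
Divisible by 4? Yes
Divisible by 100? No
1924 is a leap year
Days: 366

366


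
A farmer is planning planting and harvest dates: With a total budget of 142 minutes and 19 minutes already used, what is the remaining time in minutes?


Total budget: 142 minutes
Time used: 19 minutes
Remaining: 142 - 19 = 123 minutes
Percent used: 13.4%
Percent remaining: 86.6%

123


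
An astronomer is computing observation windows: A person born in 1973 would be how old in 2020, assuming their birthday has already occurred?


Birth year: 1973
Current year: 2020
Age = current year - birth year
Age = 2020 - 1973 = 47

47
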